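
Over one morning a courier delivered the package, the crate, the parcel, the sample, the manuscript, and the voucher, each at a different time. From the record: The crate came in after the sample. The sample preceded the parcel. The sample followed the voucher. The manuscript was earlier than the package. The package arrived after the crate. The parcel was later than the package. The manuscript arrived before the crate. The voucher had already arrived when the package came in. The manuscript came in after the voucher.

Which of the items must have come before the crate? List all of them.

the manuscript, the sample, the voucher

Directly stated before the crate: the manuscript and the sample.
The voucher reaches the crate via the voucher → the sample → the crate.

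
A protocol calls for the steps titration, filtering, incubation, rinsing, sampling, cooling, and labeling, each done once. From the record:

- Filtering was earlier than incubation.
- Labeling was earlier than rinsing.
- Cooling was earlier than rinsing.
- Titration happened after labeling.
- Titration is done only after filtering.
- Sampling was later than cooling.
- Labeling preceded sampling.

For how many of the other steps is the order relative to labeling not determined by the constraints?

Forced after labeling: rinsing, sampling, and titration.
That leaves cooling, filtering, and incubation with no forced order relative to labeling — 3.

3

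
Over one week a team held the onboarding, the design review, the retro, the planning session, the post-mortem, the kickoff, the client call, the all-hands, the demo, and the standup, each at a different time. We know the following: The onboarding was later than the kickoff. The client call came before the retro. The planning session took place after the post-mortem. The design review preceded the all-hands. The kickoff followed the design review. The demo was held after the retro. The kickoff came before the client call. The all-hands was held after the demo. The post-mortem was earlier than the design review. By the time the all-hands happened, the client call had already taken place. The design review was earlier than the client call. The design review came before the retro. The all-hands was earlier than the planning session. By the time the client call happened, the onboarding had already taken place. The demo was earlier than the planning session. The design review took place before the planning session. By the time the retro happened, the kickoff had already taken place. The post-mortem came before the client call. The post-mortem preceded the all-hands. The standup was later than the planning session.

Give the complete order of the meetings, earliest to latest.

the post-mortem, the design review, the kickoff, the onboarding, the client call, the retro, the demo, the all-hands, the planning session, the standup

The constraints fix every adjacent pair, so only one ordering works:
the post-mortem → the design review → the kickoff → the onboarding → the client call → the retro → the demo → the all-hands → the planning session → the standup.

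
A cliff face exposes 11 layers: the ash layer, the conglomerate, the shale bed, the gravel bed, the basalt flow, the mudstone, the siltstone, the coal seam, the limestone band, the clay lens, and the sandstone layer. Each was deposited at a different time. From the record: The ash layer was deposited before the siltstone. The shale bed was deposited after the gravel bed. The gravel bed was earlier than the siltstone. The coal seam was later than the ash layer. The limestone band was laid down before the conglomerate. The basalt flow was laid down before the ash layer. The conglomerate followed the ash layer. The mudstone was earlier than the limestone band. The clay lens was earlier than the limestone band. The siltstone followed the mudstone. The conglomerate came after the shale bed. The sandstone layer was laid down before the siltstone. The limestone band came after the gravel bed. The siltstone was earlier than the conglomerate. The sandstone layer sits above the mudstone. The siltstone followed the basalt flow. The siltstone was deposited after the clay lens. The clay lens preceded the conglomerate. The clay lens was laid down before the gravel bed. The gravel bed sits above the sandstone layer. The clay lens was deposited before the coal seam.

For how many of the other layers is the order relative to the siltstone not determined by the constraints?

3

Forced before the siltstone: the ash layer, the basalt flow, the clay lens, the gravel bed, the mudstone, and the sandstone layer; forced after the siltstone: the conglomerate.
That leaves the coal seam, the limestone band, and the shale bed with no forced order relative to the siltstone — 3.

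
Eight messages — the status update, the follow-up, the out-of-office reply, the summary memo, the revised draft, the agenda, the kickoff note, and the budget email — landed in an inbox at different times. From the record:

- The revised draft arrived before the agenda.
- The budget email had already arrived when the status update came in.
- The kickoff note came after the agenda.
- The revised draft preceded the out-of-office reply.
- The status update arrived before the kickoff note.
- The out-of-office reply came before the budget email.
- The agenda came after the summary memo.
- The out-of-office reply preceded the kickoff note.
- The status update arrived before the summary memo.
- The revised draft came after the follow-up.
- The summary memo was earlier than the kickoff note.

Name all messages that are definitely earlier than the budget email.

the follow-up, the out-of-office reply, the revised draft

Directly stated before the budget email: the out-of-office reply.
The follow-up reaches the budget email via the follow-up → the revised draft → the out-of-office reply → the budget email.
The revised draft reaches the budget email via the revised draft → the out-of-office reply → the budget email.
No chain forces the agenda (or any of the others) ahead of the budget email.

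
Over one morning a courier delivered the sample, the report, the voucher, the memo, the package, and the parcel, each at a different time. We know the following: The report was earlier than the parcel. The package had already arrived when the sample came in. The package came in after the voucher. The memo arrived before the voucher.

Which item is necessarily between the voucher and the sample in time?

Tracing the constraints gives the voucher → the package → the sample, so the package sits after the voucher and before the sample.
No other item is forced both after the voucher and before the sample.

the package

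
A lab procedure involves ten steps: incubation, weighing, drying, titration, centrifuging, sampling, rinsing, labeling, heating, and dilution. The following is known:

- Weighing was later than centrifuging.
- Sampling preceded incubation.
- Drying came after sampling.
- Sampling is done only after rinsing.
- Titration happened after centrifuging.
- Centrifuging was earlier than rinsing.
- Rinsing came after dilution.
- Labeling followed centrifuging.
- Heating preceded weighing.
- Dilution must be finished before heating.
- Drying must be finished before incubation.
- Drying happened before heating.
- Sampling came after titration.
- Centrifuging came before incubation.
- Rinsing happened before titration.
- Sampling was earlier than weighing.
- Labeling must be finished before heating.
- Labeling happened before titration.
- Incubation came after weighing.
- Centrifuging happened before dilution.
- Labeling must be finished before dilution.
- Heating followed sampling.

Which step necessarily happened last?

incubation

Every other step has a chain of constraints placing it before incubation, so incubation is last.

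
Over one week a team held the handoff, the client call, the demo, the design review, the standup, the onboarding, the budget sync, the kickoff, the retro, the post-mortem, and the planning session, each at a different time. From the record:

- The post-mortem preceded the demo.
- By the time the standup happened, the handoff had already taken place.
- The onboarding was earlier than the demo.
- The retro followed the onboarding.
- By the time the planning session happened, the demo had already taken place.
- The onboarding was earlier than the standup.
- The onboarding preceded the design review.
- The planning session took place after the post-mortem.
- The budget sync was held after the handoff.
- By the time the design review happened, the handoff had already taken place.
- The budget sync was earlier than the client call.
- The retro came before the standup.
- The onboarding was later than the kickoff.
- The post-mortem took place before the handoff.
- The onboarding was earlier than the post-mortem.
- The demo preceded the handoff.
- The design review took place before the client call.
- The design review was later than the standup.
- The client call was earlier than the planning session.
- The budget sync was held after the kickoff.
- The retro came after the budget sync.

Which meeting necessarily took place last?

the planning session

Every other meeting has a chain of constraints placing it before the planning session, so the planning session is last.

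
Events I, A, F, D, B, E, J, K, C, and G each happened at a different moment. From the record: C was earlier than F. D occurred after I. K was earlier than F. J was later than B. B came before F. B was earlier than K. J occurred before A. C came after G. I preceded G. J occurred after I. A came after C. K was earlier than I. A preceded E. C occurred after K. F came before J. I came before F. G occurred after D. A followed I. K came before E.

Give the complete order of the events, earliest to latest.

B, K, I, D, G, C, F, J, A, E

The constraints fix every adjacent pair, so only one ordering works:
B → K → I → D → G → C → F → J → A → E.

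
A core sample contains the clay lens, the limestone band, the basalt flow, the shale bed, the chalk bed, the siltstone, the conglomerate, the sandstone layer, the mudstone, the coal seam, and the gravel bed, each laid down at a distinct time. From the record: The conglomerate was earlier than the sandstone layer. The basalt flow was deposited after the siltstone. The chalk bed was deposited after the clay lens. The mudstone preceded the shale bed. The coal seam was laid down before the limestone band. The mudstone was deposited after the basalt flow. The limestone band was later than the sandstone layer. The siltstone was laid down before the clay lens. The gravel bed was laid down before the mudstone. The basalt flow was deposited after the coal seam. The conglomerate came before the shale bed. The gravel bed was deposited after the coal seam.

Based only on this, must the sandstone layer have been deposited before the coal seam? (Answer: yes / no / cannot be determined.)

No chain of stated constraints runs from the sandstone layer to the coal seam, and none runs from the coal seam to the sandstone layer either.
So the relative order of the sandstone layer and the coal seam is not fixed by the given facts.

cannot be determined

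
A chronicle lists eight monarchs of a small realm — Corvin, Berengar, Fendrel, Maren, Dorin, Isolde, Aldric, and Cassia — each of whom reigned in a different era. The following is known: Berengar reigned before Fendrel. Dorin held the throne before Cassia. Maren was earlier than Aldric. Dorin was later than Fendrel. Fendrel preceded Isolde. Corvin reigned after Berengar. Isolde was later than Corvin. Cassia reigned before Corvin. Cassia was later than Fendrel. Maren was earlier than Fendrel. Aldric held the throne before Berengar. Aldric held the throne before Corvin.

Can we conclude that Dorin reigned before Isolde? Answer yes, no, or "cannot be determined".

Chain the constraints: Dorin → Cassia → Corvin → Isolde. Each link is directly stated, so Dorin comes before Isolde.

yes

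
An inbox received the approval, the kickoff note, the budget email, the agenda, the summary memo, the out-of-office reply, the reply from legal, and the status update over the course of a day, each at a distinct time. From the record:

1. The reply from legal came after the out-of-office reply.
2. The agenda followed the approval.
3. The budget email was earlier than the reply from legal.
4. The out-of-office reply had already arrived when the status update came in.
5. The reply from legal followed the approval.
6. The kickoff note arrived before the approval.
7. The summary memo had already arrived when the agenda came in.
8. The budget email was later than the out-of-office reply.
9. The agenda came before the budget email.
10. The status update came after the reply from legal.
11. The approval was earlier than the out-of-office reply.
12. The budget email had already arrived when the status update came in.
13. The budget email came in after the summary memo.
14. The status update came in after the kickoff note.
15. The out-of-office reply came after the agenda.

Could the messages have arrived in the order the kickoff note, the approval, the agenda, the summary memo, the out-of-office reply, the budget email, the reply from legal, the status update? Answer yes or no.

no

The constraints require the summary memo before the agenda, but in the proposed sequence the agenda appears ahead of the summary memo. That one violation is enough.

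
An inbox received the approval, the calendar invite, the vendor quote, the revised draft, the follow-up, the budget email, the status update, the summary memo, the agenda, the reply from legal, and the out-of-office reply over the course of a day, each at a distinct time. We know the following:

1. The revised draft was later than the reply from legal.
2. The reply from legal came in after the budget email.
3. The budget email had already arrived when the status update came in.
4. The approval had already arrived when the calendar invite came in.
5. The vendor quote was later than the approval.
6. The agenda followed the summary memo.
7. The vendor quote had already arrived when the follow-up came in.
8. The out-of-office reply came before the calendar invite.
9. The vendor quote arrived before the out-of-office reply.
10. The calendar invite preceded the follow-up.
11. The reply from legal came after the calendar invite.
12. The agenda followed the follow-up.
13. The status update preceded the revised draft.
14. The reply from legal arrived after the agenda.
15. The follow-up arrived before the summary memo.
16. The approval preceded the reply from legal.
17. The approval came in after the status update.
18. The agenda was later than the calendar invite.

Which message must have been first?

The budget email has a chain of constraints placing it before every other message, so the budget email must be first.

the budget email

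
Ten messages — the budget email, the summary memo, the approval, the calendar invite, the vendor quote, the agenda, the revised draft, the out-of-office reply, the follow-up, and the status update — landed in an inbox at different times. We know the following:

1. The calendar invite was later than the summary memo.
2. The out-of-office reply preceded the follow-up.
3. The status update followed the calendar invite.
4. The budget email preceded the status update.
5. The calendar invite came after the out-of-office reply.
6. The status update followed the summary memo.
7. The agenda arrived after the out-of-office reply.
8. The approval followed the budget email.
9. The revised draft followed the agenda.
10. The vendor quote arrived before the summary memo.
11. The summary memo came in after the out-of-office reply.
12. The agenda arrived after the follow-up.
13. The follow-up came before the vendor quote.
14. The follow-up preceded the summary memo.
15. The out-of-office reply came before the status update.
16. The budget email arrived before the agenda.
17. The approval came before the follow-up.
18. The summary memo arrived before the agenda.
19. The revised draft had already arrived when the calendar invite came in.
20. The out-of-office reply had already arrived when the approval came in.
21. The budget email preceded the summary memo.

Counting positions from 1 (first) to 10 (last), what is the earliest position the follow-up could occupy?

4

The approval, the budget email, and the out-of-office reply must all come before the follow-up — 3 forced predecessors.
Nothing else is forced ahead of the follow-up, so its earliest slot is position 3 + 1 = 4.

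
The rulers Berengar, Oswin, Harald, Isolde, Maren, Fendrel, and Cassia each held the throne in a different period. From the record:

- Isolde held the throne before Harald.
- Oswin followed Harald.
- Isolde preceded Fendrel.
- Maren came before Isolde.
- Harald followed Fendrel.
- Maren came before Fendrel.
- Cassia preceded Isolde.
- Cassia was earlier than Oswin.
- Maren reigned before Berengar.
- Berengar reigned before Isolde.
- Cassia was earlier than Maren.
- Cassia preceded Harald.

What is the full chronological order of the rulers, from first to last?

Cassia, Maren, Berengar, Isolde, Fendrel, Harald, Oswin

The constraints fix every adjacent pair, so only one ordering works:
Cassia → Maren → Berengar → Isolde → Fendrel → Harald → Oswin.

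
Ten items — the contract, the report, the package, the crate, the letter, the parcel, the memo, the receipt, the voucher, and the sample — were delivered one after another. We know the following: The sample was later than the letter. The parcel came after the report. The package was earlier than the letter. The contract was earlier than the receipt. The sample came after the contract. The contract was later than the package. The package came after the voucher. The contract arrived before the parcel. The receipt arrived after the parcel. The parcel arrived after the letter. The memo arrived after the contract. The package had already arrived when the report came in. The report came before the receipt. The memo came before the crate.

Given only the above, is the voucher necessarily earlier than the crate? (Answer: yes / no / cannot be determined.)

yes

Chain the constraints: the voucher → the package → the contract → the memo → the crate. Each link is directly stated, so the voucher comes before the crate.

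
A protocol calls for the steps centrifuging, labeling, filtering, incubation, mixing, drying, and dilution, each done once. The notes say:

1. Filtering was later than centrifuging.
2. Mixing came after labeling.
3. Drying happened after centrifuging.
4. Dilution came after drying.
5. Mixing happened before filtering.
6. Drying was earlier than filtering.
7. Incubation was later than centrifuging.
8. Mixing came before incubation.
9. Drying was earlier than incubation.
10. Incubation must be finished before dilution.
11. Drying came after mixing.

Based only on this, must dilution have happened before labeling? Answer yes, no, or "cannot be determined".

Tracing the constraints gives labeling → mixing → incubation → dilution, so labeling must come before dilution.
That means dilution cannot be before labeling.

no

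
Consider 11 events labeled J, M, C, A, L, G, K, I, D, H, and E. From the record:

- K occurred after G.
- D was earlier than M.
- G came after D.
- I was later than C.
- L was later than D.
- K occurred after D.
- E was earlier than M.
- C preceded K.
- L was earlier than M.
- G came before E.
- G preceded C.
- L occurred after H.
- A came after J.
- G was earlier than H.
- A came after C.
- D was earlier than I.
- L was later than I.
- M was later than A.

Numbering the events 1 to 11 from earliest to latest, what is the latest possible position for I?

9

I must come before L and M — 2 events forced after it.
Everything else can be placed before I in some valid order, so I can sit as late as position 11 − 2 = 9.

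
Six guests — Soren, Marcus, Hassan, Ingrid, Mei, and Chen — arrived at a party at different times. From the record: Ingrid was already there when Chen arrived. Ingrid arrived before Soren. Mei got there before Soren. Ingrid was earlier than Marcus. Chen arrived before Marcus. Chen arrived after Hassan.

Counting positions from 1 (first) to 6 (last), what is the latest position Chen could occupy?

Chen must come before Marcus — 1 guest forced after them.
Everything else can be placed before Chen in some valid order, so Chen can sit as late as position 6 − 1 = 5.

5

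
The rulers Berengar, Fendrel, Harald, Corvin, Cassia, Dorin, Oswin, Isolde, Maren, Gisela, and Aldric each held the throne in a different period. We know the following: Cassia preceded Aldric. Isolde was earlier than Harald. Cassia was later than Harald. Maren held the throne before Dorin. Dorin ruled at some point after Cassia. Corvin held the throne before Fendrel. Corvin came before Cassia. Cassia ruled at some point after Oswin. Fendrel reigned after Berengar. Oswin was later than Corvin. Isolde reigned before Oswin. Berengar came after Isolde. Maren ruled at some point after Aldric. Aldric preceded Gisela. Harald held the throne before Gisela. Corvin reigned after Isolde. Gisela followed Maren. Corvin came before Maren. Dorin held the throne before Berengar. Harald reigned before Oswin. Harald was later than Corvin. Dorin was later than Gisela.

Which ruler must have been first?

Isolde has a chain of constraints placing them before every other ruler, so Isolde must be first.

Isolde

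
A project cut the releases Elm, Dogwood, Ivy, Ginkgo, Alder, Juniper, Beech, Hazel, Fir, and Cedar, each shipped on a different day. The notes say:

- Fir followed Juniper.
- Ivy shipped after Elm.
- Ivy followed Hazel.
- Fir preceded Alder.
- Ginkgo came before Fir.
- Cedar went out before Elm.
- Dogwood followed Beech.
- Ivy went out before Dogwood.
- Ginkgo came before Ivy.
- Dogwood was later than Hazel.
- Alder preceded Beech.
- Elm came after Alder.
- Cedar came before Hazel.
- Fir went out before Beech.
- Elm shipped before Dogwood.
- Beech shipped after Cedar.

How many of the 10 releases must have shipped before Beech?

Directly stated before Beech: Alder, Cedar, and Fir.
Ginkgo reaches Beech via Ginkgo → Fir → Beech.
Juniper reaches Beech via Juniper → Fir → Beech.
No chain forces Ivy (or any of the others) ahead of Beech.
That's Alder, Cedar, Fir, Ginkgo, and Juniper — 5 in all.

5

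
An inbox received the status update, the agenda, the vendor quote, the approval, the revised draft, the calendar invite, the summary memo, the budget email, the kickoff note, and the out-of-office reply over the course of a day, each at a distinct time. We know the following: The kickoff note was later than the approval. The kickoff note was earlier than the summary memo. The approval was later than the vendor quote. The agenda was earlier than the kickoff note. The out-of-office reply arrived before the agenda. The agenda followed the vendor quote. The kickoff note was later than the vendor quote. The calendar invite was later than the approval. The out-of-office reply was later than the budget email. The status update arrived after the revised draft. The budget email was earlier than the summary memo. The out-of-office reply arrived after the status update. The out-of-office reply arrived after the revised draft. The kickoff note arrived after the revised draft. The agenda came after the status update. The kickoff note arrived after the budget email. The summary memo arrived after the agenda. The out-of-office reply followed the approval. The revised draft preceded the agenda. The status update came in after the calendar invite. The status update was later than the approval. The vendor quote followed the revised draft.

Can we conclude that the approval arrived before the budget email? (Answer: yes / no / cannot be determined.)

No chain of stated constraints runs from the approval to the budget email, and none runs from the budget email to the approval either.
So the relative order of the approval and the budget email is not fixed by the given facts.

cannot be determined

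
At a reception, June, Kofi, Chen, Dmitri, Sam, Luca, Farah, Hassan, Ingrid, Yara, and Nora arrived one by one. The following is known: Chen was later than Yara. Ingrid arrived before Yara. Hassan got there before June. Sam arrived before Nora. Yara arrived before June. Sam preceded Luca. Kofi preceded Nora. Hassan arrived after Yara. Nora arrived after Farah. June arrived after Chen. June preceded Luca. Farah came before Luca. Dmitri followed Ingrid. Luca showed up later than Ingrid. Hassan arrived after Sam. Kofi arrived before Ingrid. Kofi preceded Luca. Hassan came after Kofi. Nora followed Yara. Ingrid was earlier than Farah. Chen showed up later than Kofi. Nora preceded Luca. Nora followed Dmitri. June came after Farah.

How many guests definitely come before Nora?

6

Directly stated before Nora: Dmitri, Farah, Kofi, Sam, and Yara.
Ingrid reaches Nora via Ingrid → Dmitri → Nora.
That's Dmitri, Farah, Ingrid, Kofi, Sam, and Yara — 6 in all.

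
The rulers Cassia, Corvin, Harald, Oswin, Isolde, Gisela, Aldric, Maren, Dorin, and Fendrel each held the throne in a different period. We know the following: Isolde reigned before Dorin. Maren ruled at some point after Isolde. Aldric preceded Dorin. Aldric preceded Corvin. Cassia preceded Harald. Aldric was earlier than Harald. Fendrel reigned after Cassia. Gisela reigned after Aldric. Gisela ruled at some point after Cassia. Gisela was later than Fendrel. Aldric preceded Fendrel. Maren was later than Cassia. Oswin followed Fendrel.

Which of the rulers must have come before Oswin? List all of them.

Directly stated before Oswin: Fendrel.
Aldric reaches Oswin via Aldric → Fendrel → Oswin.
Cassia reaches Oswin via Cassia → Fendrel → Oswin.

Aldric, Cassia, Fendrel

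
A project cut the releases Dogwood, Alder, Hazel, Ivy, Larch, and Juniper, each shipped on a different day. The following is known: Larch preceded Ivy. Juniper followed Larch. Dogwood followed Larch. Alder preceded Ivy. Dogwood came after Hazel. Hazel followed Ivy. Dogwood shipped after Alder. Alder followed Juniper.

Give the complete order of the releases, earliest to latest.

The constraints fix every adjacent pair, so only one ordering works:
Larch → Juniper → Alder → Ivy → Hazel → Dogwood.

Larch, Juniper, Alder, Ivy, Hazel, Dogwood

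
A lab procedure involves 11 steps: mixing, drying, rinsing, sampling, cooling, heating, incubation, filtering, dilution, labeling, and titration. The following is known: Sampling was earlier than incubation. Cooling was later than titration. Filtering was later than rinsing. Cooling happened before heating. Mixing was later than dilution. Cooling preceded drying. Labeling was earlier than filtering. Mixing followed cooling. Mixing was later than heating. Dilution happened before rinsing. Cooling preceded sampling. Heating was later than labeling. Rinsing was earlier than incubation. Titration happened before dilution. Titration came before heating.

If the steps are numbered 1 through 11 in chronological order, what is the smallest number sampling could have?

3

Cooling and titration must both come before sampling — 2 forced predecessors.
Nothing else is forced ahead of sampling, so its earliest slot is position 2 + 1 = 3.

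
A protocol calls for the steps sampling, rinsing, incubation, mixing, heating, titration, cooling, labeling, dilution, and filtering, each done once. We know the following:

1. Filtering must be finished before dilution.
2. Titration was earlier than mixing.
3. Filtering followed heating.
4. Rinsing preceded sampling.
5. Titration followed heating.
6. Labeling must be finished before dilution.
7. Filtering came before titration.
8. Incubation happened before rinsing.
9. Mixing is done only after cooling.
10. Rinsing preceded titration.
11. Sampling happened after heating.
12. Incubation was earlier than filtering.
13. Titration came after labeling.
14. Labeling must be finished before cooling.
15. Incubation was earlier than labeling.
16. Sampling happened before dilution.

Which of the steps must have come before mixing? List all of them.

cooling, filtering, heating, incubation, labeling, rinsing, titration

Directly stated before mixing: cooling and titration.
Filtering reaches mixing via filtering → titration → mixing.
Heating reaches mixing via heating → titration → mixing.
Incubation reaches mixing via incubation → labeling → cooling → mixing.
Likewise labeling and rinsing each reach mixing by chaining the stated constraints.
No chain forces sampling (or any of the others) ahead of mixing.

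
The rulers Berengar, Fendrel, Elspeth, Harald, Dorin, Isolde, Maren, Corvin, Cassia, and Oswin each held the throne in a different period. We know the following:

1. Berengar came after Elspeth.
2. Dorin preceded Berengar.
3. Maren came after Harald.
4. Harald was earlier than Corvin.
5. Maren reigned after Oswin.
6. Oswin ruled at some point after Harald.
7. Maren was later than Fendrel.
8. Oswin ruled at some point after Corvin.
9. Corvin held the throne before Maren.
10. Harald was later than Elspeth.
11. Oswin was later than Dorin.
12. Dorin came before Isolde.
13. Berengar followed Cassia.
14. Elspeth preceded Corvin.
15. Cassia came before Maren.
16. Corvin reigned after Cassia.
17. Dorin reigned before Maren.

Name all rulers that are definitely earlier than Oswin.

Cassia, Corvin, Dorin, Elspeth, Harald

Directly stated before Oswin: Corvin, Dorin, and Harald.
Cassia reaches Oswin via Cassia → Corvin → Oswin.
Elspeth reaches Oswin via Elspeth → Harald → Oswin.
No chain forces Fendrel (or any of the others) ahead of Oswin.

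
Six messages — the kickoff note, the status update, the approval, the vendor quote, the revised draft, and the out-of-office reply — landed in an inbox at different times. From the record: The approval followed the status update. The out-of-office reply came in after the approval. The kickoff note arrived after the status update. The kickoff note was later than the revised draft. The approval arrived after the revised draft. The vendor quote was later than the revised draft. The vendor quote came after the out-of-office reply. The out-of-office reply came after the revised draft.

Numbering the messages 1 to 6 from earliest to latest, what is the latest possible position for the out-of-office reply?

The out-of-office reply must come before the vendor quote — 1 message forced after it.
Everything else can be placed before the out-of-office reply in some valid order, so the out-of-office reply can sit as late as position 6 − 1 = 5.

5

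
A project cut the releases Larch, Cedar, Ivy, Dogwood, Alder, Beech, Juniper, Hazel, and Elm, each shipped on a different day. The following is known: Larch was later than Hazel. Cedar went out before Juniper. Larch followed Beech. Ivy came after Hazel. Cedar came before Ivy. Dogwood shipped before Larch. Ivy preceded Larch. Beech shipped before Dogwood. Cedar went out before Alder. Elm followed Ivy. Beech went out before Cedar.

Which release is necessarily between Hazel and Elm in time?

Tracing the constraints gives Hazel → Ivy → Elm, so Ivy sits after Hazel and before Elm.
No other release is forced both after Hazel and before Elm.

Ivy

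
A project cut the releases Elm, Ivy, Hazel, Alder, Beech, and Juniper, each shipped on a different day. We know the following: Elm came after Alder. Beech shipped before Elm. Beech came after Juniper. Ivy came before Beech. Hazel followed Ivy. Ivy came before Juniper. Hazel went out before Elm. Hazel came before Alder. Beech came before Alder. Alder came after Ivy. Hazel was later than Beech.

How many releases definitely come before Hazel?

3

Directly stated before Hazel: Beech and Ivy.
Juniper reaches Hazel via Juniper → Beech → Hazel.
No chain forces Elm (or any of the others) ahead of Hazel.
That's Beech, Ivy, and Juniper — 3 in all.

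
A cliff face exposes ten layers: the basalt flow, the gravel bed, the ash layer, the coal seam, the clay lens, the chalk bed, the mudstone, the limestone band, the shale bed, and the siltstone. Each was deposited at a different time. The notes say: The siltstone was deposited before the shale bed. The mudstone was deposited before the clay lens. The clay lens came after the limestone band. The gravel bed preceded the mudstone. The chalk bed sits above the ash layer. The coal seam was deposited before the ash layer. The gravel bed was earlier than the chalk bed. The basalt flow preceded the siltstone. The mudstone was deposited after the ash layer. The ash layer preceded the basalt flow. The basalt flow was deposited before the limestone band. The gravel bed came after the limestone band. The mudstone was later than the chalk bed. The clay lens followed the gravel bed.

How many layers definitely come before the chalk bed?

5

Directly stated before the chalk bed: the ash layer and the gravel bed.
The basalt flow reaches the chalk bed via the basalt flow → the limestone band → the gravel bed → the chalk bed.
The coal seam reaches the chalk bed via the coal seam → the ash layer → the chalk bed.
The limestone band reaches the chalk bed via the limestone band → the gravel bed → the chalk bed.
No chain forces the clay lens (or any of the others) ahead of the chalk bed.
That's the ash layer, the basalt flow, the coal seam, the gravel bed, and the limestone band — 5 in all.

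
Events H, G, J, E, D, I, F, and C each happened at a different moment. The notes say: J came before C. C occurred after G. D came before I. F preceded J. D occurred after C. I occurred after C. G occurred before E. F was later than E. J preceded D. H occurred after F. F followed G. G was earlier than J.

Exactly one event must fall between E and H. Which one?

F

Tracing the constraints gives E → F → H, so F sits after E and before H.
No other event is forced both after E and before H.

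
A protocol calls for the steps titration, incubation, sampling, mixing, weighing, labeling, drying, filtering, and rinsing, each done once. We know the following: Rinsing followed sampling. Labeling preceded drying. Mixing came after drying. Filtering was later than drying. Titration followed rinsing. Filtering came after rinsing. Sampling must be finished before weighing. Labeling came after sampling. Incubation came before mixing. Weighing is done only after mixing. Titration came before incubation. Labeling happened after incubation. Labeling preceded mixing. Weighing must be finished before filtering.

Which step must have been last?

filtering

Every other step has a chain of constraints placing it before filtering, so filtering is last.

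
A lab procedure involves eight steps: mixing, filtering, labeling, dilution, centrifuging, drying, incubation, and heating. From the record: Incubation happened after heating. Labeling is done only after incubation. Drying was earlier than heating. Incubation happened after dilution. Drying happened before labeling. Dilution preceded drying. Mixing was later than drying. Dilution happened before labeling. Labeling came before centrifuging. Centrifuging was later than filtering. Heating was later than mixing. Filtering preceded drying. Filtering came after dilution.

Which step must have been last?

Every other step has a chain of constraints placing it before centrifuging, so centrifuging is last.

centrifuging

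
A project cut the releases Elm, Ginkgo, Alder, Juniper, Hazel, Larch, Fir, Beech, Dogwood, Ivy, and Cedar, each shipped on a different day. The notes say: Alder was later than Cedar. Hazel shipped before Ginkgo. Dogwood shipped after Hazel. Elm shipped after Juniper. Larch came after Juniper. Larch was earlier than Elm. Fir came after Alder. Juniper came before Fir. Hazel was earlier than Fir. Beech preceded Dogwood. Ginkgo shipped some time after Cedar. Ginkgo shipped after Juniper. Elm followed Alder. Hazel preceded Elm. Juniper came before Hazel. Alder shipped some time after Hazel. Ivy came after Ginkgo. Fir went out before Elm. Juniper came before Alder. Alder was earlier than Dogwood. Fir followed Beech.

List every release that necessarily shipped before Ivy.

Cedar, Ginkgo, Hazel, Juniper

Directly stated before Ivy: Ginkgo.
Cedar reaches Ivy via Cedar → Ginkgo → Ivy.
Hazel reaches Ivy via Hazel → Ginkgo → Ivy.
Juniper reaches Ivy via Juniper → Ginkgo → Ivy.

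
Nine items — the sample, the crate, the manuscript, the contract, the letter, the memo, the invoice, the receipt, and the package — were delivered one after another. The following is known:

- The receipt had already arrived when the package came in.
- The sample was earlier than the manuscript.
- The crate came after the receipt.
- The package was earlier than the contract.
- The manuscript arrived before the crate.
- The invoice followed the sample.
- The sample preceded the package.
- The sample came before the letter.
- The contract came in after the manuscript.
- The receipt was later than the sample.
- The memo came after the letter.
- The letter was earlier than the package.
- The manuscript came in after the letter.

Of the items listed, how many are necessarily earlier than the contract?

5

Directly stated before the contract: the manuscript and the package.
The letter reaches the contract via the letter → the package → the contract.
The receipt reaches the contract via the receipt → the package → the contract.
The sample reaches the contract via the sample → the package → the contract.
That's the letter, the manuscript, the package, the receipt, and the sample — 5 in all.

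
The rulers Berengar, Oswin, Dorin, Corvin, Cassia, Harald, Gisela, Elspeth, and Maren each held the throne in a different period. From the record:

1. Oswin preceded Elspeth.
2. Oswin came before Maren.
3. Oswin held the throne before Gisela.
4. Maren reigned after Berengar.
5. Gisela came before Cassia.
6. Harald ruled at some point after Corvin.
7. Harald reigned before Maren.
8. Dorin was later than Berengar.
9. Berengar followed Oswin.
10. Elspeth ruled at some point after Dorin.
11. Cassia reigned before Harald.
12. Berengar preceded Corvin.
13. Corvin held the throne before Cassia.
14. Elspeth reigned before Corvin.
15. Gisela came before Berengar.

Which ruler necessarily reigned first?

Oswin

Oswin has a chain of constraints placing them before every other ruler, so Oswin must be first.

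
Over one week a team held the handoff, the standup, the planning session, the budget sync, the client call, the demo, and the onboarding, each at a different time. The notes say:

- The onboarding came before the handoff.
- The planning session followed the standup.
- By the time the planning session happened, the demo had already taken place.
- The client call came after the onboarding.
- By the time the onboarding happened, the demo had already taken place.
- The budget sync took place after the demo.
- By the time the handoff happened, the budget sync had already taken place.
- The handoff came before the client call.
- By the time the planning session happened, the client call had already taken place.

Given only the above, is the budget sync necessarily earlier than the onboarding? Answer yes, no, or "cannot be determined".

No chain of stated constraints runs from the budget sync to the onboarding, and none runs from the onboarding to the budget sync either.
So the relative order of the budget sync and the onboarding is not fixed by the given facts.

cannot be determined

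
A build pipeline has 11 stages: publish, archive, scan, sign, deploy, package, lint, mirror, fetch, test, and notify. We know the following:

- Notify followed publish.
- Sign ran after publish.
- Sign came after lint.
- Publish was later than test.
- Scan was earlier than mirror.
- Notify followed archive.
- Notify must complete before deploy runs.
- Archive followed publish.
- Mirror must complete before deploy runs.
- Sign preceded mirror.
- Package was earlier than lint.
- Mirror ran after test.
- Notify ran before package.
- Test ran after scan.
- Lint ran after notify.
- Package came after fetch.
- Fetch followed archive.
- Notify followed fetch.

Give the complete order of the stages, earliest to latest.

scan, test, publish, archive, fetch, notify, package, lint, sign, mirror, deploy

The constraints fix every adjacent pair, so only one ordering works:
scan → test → publish → archive → fetch → notify → package → lint → sign → mirror → deploy.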